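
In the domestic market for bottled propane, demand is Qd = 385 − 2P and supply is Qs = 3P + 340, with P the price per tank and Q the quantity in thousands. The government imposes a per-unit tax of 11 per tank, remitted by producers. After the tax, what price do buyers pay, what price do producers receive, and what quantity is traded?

Without the tax, 385 − 2P = 3P + 340 gives 5P = 45, so P* = 9 and Q* = 367.
With the tax collected from producers, supply shifts: Qs = 3(P − 11) + 340.
Solving gives Q = 353.8 with buyers paying 15.6 and producers receiving 4.6 (the 11 wedge).

Buyers pay 15.6; producers receive 4.6; quantity = 353.8.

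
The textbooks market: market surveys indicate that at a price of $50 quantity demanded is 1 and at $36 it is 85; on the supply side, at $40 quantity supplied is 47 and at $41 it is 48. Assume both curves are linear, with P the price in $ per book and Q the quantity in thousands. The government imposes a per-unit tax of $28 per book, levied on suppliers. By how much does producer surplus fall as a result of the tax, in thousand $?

Producer surplus falls by $888 thousand.

Demand slope: (85 − 1)/(36 − 50) = -6, so Qd = 301 − 6P.
Supply slope: (48 − 47)/(41 − 40) = 1, so Qs = P + 7.
Before the tax: set 301 − 6P = P + 7 → P* = $42, Q* = 49.
With the tax collected from suppliers, supply shifts: Qs = (P − 28) + 7.
Solving gives Q = 25 with buyers paying $46 and suppliers receiving $18 (the $28 wedge).
ΔPS is the trapezoid between Q = 25 and Q = 49 of height $24: ½ · (49 + 25) · 24 = $888.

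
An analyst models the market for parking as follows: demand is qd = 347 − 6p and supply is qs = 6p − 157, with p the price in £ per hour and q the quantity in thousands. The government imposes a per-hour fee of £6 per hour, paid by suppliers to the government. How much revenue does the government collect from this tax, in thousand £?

Tax revenue = £462 thousand.

Before the tax: set 347 − 6p = 6p − 157 → p* = £42, q* = 95.
With the tax collected from suppliers, supply shifts: qs = 6(p − 6) − 157.
Solving gives q = 77 with buyers paying £45 and suppliers receiving £39 (the £6 wedge).
Revenue = t · Q = 6 · 77 = £462.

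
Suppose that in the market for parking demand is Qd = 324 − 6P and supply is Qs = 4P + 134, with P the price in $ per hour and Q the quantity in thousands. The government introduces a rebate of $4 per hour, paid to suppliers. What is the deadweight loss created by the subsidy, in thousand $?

Deadweight loss = $19.2 thousand.

Without the subsidy, 324 − 6P = 4P + 134 gives 10P = 190, so P* = $19 and Q* = 210.
With a per-unit subsidy paid to suppliers, each receives P + 4 per unit sold, so supply becomes Qs = 4(P + 4) + 134.
New equilibrium: buyers pay $17.4, suppliers receive $21.4, Q = 219.6. (Wedge: Pb − Ps = −4.)
Quantity rises by |ΔQ| = |210 − 219.6| = 9.6.
DWL = ½ · t · |ΔQ| = ½ · 4 · 9.6 = $19.2.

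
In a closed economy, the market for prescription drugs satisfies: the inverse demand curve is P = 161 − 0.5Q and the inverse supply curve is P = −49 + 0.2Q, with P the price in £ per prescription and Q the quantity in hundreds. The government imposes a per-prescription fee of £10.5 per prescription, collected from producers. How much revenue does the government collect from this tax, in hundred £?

Tax revenue = £2992.5 hundred.

Rewrite in direct form: Qd = 322 − 2P and Qs = 5P + 245.
Before the tax: set 322 − 2P = 5P + 245 → P* = £11, Q* = 300.
With the tax collected from producers, supply shifts: Qs = 5(P − 10.5) + 245.
New equilibrium: consumers pay £18.5, producers receive £8, Q = 285. (Wedge: Pb − Ps = 10.5.)
Revenue = t · Q = 10.5 · 285 = £2992.5.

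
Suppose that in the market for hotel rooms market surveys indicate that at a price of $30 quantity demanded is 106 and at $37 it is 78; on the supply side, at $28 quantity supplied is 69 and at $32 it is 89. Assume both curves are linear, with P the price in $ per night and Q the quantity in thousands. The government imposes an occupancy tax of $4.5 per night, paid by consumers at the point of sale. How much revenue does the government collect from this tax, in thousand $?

Tax revenue = $378 thousand.

Demand slope: (78 − 106)/(37 − 30) = -4, so Qd = 226 − 4P.
Supply slope: (89 − 69)/(32 − 28) = 5, so Qs = 5P − 71.
Without the tax, 226 − 4P = 5P − 71 gives 9P = 297, so P* = $33 and Q* = 94.
With the tax collected from consumers, demand (in seller-price terms) shifts: Qd = 226 − 4(P + 4.5).
Solving gives Q = 84 with consumers paying $35.5 and sellers receiving $31 (the $4.5 wedge).
Revenue = t · Q = 4.5 · 84 = $378.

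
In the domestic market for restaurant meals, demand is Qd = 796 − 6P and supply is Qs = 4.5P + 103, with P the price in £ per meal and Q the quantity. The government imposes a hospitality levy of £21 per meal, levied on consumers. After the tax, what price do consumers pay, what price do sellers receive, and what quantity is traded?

Consumers pay £75; sellers receive £54; quantity = 346.

Before the tax: set 796 − 6P = 4.5P + 103 → P* = £66, Q* = 400.
With the tax collected from consumers, demand (in seller-price terms) shifts: Qd = 796 − 6(P + 21).
New equilibrium: consumers pay £75, sellers receive £54, Q = 346. (Wedge: Pb − Ps = 21.)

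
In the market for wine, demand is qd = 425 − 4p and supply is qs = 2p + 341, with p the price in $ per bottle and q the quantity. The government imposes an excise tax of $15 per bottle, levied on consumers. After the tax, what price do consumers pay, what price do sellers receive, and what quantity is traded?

Consumers pay $19; sellers receive $4; quantity = 349.

Before the tax: set 425 − 4p = 2p + 341 → p* = $14, q* = 369.
With the tax collected from consumers, demand (in seller-price terms) shifts: qd = 425 − 4(p + 15).
Solving gives q = 349 with consumers paying $19 and sellers receiving $4 (the $15 wedge).
The less price-elastic side of the market bears the larger share of a per-unit tax.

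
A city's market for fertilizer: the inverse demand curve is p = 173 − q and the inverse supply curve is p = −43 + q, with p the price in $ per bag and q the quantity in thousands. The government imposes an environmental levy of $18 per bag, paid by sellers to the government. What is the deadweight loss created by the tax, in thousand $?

Rewrite in direct form: qd = 173 − p and qs = p + 43.
Without the tax, 173 − p = p + 43 gives 2p = 130, so p* = $65 and q* = 108.
With the tax collected from sellers, supply shifts: qs = (p − 18) + 43.
Solving gives q = 99 with buyers paying $74 and sellers receiving $56 (the $18 wedge).
Quantity falls by |ΔQ| = |108 − 99| = 9.
DWL = ½ · t · |ΔQ| = ½ · 18 · 9 = $81.

Deadweight loss = $81 thousand.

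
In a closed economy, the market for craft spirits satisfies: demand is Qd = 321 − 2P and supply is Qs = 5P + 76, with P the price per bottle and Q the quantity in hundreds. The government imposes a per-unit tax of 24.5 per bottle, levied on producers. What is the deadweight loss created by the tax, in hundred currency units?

Without the tax, 321 − 2P = 5P + 76 gives 7P = 245, so P* = 35 and Q* = 251.
With the tax collected from producers, supply shifts: Qs = 5(P − 24.5) + 76.
New equilibrium: consumers pay 52.5, producers receive 28, Q = 216. (Wedge: Pb − Ps = 24.5.)
Quantity falls by |ΔQ| = |251 − 216| = 35.
DWL = ½ · t · |ΔQ| = ½ · 24.5 · 35 = 428.75.

Deadweight loss = 428.75 hundred.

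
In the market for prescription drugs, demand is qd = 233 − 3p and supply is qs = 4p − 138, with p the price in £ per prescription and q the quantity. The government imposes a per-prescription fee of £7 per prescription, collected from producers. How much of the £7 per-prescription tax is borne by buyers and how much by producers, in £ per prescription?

Without the tax, 233 − 3p = 4p − 138 gives 7p = 371, so p* = £53 and q* = 74.
With the tax collected from producers, supply shifts: qs = 4(p − 7) − 138.
New equilibrium: buyers pay £57, producers receive £50, q = 62. (Wedge: pb − ps = 7.)
Burden on buyers: £4; on producers: £3. (They sum to £7.)
The less price-elastic side of the market bears the larger share of a per-unit tax.

Buyers bear £4 per prescription; producers bear £3 per prescription.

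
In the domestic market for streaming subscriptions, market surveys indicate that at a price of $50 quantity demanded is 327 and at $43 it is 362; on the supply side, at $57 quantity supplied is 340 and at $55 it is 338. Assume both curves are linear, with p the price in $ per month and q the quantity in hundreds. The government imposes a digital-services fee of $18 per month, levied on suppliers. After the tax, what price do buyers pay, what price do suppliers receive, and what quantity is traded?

Buyers pay $52; suppliers receive $34; quantity = 317.

Demand slope: (362 − 327)/(43 − 50) = -5, so qd = 577 − 5p.
Supply slope: (338 − 340)/(55 − 57) = 1, so qs = p + 283.
Without the tax, 577 − 5p = p + 283 gives 6p = 294, so p* = $49 and q* = 332.
With the tax collected from suppliers, supply shifts: qs = (p − 18) + 283.
Solving gives q = 317 with buyers paying $52 and suppliers receiving $34 (the $18 wedge).
The less price-elastic side of the market bears the larger share of a per-unit tax.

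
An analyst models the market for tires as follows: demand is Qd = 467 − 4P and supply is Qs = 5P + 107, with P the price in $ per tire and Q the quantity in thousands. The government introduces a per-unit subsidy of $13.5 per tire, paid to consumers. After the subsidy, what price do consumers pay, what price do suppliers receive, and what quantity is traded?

Consumers pay $32.5; suppliers receive $46; quantity = 337.

Without the subsidy, 467 − 4P = 5P + 107 gives 9P = 360, so P* = $40 and Q* = 307.
With a per-unit subsidy paid to consumers, each effectively pays P − 13.5, so demand becomes Qd = 467 − 4(P − 13.5).
Solving gives Q = 337 with consumers paying $32.5 and suppliers receiving $46 (the $13.5 wedge).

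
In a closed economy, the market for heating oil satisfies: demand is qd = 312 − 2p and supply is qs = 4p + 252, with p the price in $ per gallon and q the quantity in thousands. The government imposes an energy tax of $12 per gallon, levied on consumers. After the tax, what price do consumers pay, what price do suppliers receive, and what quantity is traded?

Before the tax: set 312 − 2p = 4p + 252 → p* = $10, q* = 292.
With the tax collected from consumers, demand (in seller-price terms) shifts: qd = 312 − 2(p + 12).
New equilibrium: consumers pay $18, suppliers receive $6, q = 276. (Wedge: pb − ps = 12.)
The less price-elastic side of the market bears the larger share of a per-unit tax.

Consumers pay $18; suppliers receive $6; quantity = 276.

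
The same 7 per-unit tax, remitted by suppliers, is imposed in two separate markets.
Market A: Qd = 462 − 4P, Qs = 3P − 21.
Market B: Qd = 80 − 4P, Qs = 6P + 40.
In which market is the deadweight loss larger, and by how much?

Market B, by 16.8.

Market A: pre-tax P* = 69, Q* = 186; post-tax Q = 174; deadweight loss = 42.
Market B: pre-tax P* = 4, Q* = 64; post-tax Q = 47.2; deadweight loss = 58.8.
Difference: 42 vs 58.8 → market B is larger by 16.8.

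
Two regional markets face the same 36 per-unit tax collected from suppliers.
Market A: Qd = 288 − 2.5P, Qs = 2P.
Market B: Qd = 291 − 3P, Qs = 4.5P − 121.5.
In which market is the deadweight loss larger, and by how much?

Market A: pre-tax P* = 64, Q* = 128; post-tax Q = 88; deadweight loss = 720.
Market B: pre-tax P* = 55, Q* = 126; post-tax Q = 61.2; deadweight loss = 1166.4.
Difference: 720 vs 1166.4 → market B is larger by 446.4.

Market B, by 446.4.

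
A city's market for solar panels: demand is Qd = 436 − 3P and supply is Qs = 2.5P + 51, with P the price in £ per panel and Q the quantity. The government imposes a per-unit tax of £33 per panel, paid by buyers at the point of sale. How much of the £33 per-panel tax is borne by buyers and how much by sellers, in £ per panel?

Before the tax: set 436 − 3P = 2.5P + 51 → P* = £70, Q* = 226.
With the tax collected from buyers, demand (in seller-price terms) shifts: Qd = 436 − 3(P + 33).
Solving gives Q = 181 with buyers paying £85 and sellers receiving £52 (the £33 wedge).
Burden on buyers: £15; on sellers: £18. (They sum to £33.)

Buyers bear £15 per panel; sellers bear £18 per panel.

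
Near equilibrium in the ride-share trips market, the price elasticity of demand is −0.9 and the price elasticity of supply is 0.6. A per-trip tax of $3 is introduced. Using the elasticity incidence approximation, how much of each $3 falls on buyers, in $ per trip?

Incidence ratio: buyers' share ≈ εs / (εs + |εd|) = 0.6 / (0.6 + 0.9) = 0.4.
So buyers bear ≈ 0.4 × $3 = $1.2; suppliers bear $1.8.

Buyers bear ≈ $1.2 per trip.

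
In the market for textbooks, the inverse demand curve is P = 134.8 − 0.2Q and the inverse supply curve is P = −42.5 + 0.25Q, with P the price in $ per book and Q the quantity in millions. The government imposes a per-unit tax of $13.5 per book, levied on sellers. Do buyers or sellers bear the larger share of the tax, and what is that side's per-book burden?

Sellers bear the larger share: $7.5 per book.

Inverting to Q(P) form: Qd = 674 − 5P; Qs = 4P + 170.
Before the tax: set 674 − 5P = 4P + 170 → P* = $56, Q* = 394.
With the tax collected from sellers, supply shifts: Qs = 4(P − 13.5) + 170.
New equilibrium: buyers pay $62, sellers receive $48.5, Q = 364. (Wedge: Pb − Ps = 13.5.)
Per-book burden: buyers $6, sellers $7.5.
Sellers take the larger share because supply is less price-elastic here (demand slope 5 vs supply slope 4).
The less price-elastic side of the market bears the larger share of a per-unit tax.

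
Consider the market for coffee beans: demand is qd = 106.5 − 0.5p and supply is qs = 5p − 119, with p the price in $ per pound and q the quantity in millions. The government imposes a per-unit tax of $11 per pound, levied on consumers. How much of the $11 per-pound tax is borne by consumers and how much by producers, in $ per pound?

Without the tax, 106.5 − 0.5p = 5p − 119 gives 5.5p = 225.5, so p* = $41 and q* = 86.
With the tax collected from consumers, demand (in seller-price terms) shifts: qd = 106.5 − 0.5(p + 11).
New equilibrium: consumers pay $51, producers receive $40, q = 81. (Wedge: pb − ps = 11.)
Burden on consumers: $10; on producers: $1. (They sum to $11.)

Consumers bear $10 per pound; producers bear $1 per pound.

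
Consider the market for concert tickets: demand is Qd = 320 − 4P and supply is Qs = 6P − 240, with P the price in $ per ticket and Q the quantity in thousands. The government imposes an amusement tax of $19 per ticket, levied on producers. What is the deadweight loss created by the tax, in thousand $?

Deadweight loss = $433.2 thousand.

Before the tax: set 320 − 4P = 6P − 240 → P* = $56, Q* = 96.
With the tax collected from producers, supply shifts: Qs = 6(P − 19) − 240.
New equilibrium: consumers pay $67.4, producers receive $48.4, Q = 50.4. (Wedge: Pb − Ps = 19.)
Quantity falls by |ΔQ| = |96 − 50.4| = 45.6.
DWL = ½ · t · |ΔQ| = ½ · 19 · 45.6 = $433.2.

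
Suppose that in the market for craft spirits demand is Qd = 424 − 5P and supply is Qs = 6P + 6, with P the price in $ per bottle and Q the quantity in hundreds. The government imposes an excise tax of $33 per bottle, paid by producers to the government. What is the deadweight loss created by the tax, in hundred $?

Deadweight loss = $1485 hundred.

Without the tax, 424 − 5P = 6P + 6 gives 11P = 418, so P* = $38 and Q* = 234.
With the tax collected from producers, supply shifts: Qs = 6(P − 33) + 6.
Solving gives Q = 144 with buyers paying $56 and producers receiving $23 (the $33 wedge).
Quantity falls by |ΔQ| = |234 − 144| = 90.
DWL = ½ · t · |ΔQ| = ½ · 33 · 90 = $1485.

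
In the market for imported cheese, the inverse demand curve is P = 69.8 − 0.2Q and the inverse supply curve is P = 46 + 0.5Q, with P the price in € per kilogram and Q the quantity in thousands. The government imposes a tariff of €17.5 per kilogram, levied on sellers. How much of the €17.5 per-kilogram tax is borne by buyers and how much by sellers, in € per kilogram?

Rewrite in direct form: Qd = 349 − 5P and Qs = 2P − 92.
Before the tax: set 349 − 5P = 2P − 92 → P* = €63, Q* = 34.
With the tax collected from sellers, supply shifts: Qs = 2(P − 17.5) − 92.
New equilibrium: buyers pay €68, sellers receive €50.5, Q = 9. (Wedge: Pb − Ps = 17.5.)
Burden on buyers: €5; on sellers: €12.5. (They sum to €17.5.)

Buyers bear €5 per kilogram; sellers bear €12.5 per kilogram.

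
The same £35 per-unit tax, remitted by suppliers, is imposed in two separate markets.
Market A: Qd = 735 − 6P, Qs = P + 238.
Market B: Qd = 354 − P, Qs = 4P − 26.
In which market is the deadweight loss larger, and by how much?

Market A, by £35.

Market A: pre-tax P* = £71, Q* = 309; post-tax Q = 279; deadweight loss = £525.
Market B: pre-tax P* = £76, Q* = 278; post-tax Q = 250; deadweight loss = £490.
Difference: £525 vs £490 → market A is larger by £35.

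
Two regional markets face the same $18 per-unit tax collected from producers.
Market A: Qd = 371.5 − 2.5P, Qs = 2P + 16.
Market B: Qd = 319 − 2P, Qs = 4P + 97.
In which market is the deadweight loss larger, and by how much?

Market A: pre-tax P* = $79, Q* = 174; post-tax Q = 154; deadweight loss = $180.
Market B: pre-tax P* = $37, Q* = 245; post-tax Q = 221; deadweight loss = $216.
Difference: $180 vs $216 → market B is larger by $36.

Market B, by $36.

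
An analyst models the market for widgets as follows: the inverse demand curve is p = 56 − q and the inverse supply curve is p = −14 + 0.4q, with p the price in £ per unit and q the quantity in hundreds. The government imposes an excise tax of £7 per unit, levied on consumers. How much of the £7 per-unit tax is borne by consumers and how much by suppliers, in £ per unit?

Rewrite in direct form: qd = 56 − p and qs = 2.5p + 35.
Without the tax, 56 − p = 2.5p + 35 gives 3.5p = 21, so p* = £6 and q* = 50.
With the tax collected from consumers, demand (in seller-price terms) shifts: qd = 56 − (p + 7).
Solving gives q = 45 with consumers paying £11 and suppliers receiving £4 (the £7 wedge).
Burden on consumers: £5; on suppliers: £2. (They sum to £7.)
The less price-elastic side of the market bears the larger share of a per-unit tax.

Consumers bear £5 per unit; suppliers bear £2 per unit.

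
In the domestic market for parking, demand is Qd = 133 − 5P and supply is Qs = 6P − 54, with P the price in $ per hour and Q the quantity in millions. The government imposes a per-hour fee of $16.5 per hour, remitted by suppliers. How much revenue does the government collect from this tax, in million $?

Without the tax, 133 − 5P = 6P − 54 gives 11P = 187, so P* = $17 and Q* = 48.
With the tax collected from suppliers, supply shifts: Qs = 6(P − 16.5) − 54.
Solving gives Q = 3 with consumers paying $26 and suppliers receiving $9.5 (the $16.5 wedge).
Revenue = t · Q = 16.5 · 3 = $49.5.

Tax revenue = $49.5 million.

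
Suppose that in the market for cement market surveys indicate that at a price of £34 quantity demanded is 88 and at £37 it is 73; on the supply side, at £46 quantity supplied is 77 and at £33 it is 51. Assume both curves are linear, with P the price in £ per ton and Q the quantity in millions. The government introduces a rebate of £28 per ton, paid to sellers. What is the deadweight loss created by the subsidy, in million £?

Demand slope: (73 − 88)/(37 − 34) = -5, so Qd = 258 − 5P.
Supply slope: (51 − 77)/(33 − 46) = 2, so Qs = 2P − 15.
Before the subsidy: set 258 − 5P = 2P − 15 → P* = £39, Q* = 63.
With a per-unit subsidy paid to sellers, each receives P + 28 per unit sold, so supply becomes Qs = 2(P + 28) − 15.
Solving gives Q = 103 with consumers paying £31 and sellers receiving £59 (the £28 wedge).
Quantity rises by |ΔQ| = |63 − 103| = 40.
DWL = ½ · t · |ΔQ| = ½ · 28 · 40 = £560.

Deadweight loss = £560 million.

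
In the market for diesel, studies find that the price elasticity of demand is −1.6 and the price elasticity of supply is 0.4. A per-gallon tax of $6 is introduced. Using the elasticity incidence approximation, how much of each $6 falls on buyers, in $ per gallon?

Buyers bear ≈ $1.2 per gallon.

Incidence ratio: buyers' share ≈ εs / (εs + |εd|) = 0.4 / (0.4 + 1.6) = 0.2.
So buyers bear ≈ 0.2 × $6 = $1.2; sellers bear $4.8.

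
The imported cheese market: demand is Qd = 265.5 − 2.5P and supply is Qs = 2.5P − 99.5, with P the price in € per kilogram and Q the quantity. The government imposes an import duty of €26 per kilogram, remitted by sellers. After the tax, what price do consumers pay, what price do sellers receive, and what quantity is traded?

Without the tax, 265.5 − 2.5P = 2.5P − 99.5 gives 5P = 365, so P* = €73 and Q* = 83.
With the tax collected from sellers, supply shifts: Qs = 2.5(P − 26) − 99.5.
Solving gives Q = 50.5 with consumers paying €86 and sellers receiving €60 (the €26 wedge).

Consumers pay €86; sellers receive €60; quantity = 50.5.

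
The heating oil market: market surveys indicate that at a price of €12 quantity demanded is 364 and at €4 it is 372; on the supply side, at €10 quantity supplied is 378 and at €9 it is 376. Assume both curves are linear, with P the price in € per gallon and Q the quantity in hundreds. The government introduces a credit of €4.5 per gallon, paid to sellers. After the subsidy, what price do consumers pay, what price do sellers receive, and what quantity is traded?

Demand slope: (372 − 364)/(4 − 12) = -1, so Qd = 376 − P.
Supply slope: (376 − 378)/(9 − 10) = 2, so Qs = 2P + 358.
Before the subsidy: set 376 − P = 2P + 358 → P* = €6, Q* = 370.
With a per-unit subsidy paid to sellers, each receives P + 4.5 per unit sold, so supply becomes Qs = 2(P + 4.5) + 358.
Solving gives Q = 373 with consumers paying €3 and sellers receiving €7.5 (the €4.5 wedge).

Consumers pay €3; sellers receive €7.5; quantity = 373.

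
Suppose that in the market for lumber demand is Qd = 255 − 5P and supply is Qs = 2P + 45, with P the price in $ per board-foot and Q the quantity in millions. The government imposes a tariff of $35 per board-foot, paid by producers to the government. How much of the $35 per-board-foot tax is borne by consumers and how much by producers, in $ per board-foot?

Consumers bear $10 per board-foot; producers bear $25 per board-foot.

Without the tax, 255 − 5P = 2P + 45 gives 7P = 210, so P* = $30 and Q* = 105.
With the tax collected from producers, supply shifts: Qs = 2(P − 35) + 45.
Solving gives Q = 55 with consumers paying $40 and producers receiving $5 (the $35 wedge).
Burden on consumers: $10; on producers: $25. (They sum to $35.)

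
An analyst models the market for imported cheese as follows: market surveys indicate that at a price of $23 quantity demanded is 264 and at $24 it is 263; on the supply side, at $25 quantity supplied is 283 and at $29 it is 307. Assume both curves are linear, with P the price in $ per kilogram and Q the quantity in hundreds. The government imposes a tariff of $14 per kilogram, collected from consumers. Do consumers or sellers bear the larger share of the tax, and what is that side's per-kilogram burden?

Demand slope: (263 − 264)/(24 − 23) = -1, so Qd = 287 − P.
Supply slope: (307 − 283)/(29 − 25) = 6, so Qs = 6P + 133.
Before the tax: set 287 − P = 6P + 133 → P* = $22, Q* = 265.
With the tax collected from consumers, demand (in seller-price terms) shifts: Qd = 287 − (P + 14).
Solving gives Q = 253 with consumers paying $34 and sellers receiving $20 (the $14 wedge).
Per-kilogram burden: consumers $12, sellers $2.
Consumers take the larger share because demand is less price-elastic here (demand slope 1 vs supply slope 6).

Consumers bear the larger share: $12 per kilogram.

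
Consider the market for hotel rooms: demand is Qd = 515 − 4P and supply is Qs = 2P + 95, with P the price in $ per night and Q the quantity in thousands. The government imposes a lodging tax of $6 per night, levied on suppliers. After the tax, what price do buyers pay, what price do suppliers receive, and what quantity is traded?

Before the tax: set 515 − 4P = 2P + 95 → P* = $70, Q* = 235.
With the tax collected from suppliers, supply shifts: Qs = 2(P − 6) + 95.
Solving gives Q = 227 with buyers paying $72 and suppliers receiving $66 (the $6 wedge).

Buyers pay $72; suppliers receive $66; quantity = 227.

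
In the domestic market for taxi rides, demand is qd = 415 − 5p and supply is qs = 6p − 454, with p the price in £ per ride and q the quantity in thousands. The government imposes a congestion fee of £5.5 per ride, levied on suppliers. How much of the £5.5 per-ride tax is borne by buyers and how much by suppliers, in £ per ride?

Buyers bear £3 per ride; suppliers bear £2.5 per ride.

Before the tax: set 415 − 5p = 6p − 454 → p* = £79, q* = 20.
With the tax collected from suppliers, supply shifts: qs = 6(p − 5.5) − 454.
New equilibrium: buyers pay £82, suppliers receive £76.5, q = 5. (Wedge: pb − ps = 5.5.)
Burden on buyers: £3; on suppliers: £2.5. (They sum to £5.5.)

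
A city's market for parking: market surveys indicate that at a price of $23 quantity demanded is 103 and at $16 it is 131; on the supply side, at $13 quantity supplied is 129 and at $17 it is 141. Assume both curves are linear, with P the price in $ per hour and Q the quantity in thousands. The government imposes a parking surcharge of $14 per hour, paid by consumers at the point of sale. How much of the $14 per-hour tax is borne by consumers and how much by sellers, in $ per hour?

Demand slope: (131 − 103)/(16 − 23) = -4, so Qd = 195 − 4P.
Supply slope: (141 − 129)/(17 − 13) = 3, so Qs = 3P + 90.
Without the tax, 195 − 4P = 3P + 90 gives 7P = 105, so P* = $15 and Q* = 135.
With the tax collected from consumers, demand (in seller-price terms) shifts: Qd = 195 − 4(P + 14).
Solving gives Q = 111 with consumers paying $21 and sellers receiving $7 (the $14 wedge).
Burden on consumers: $6; on sellers: $8. (They sum to $14.)

Consumers bear $6 per hour; sellers bear $8 per hour.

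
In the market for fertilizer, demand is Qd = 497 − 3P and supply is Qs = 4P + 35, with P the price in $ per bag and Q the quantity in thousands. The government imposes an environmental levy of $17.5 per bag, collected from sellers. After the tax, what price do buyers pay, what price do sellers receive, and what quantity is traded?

Buyers pay $76; sellers receive $58.5; quantity = 269.

Without the tax, 497 − 3P = 4P + 35 gives 7P = 462, so P* = $66 and Q* = 299.
With the tax collected from sellers, supply shifts: Qs = 4(P − 17.5) + 35.
New equilibrium: buyers pay $76, sellers receive $58.5, Q = 269. (Wedge: Pb − Ps = 17.5.)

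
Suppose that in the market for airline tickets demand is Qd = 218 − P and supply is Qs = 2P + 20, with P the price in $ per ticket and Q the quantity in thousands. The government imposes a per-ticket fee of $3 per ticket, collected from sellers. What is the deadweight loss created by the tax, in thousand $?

Before the tax: set 218 − P = 2P + 20 → P* = $66, Q* = 152.
With the tax collected from sellers, supply shifts: Qs = 2(P − 3) + 20.
Solving gives Q = 150 with consumers paying $68 and sellers receiving $65 (the $3 wedge).
Quantity falls by |ΔQ| = |152 − 150| = 2.
DWL = ½ · t · |ΔQ| = ½ · 3 · 2 = $3.

Deadweight loss = $3 thousand.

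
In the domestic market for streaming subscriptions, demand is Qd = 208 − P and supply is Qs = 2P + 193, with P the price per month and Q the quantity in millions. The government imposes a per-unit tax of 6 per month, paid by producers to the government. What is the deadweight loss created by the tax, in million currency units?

Before the tax: set 208 − P = 2P + 193 → P* = 5, Q* = 203.
With the tax collected from producers, supply shifts: Qs = 2(P − 6) + 193.
New equilibrium: buyers pay 9, producers receive 3, Q = 199. (Wedge: Pb − Ps = 6.)
Quantity falls by |ΔQ| = |203 − 199| = 4.
DWL = ½ · t · |ΔQ| = ½ · 6 · 4 = 12.

Deadweight loss = 12 million.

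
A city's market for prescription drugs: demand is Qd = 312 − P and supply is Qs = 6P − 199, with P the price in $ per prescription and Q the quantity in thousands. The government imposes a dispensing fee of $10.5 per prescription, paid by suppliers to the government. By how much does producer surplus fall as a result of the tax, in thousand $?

Without the tax, 312 − P = 6P − 199 gives 7P = 511, so P* = $73 and Q* = 239.
With the tax collected from suppliers, supply shifts: Qs = 6(P − 10.5) − 199.
New equilibrium: buyers pay $82, suppliers receive $71.5, Q = 230. (Wedge: Pb − Ps = 10.5.)
ΔPS is the trapezoid between Q = 230 and Q = 239 of height $1.5: ½ · (239 + 230) · 1.5 = $351.75.

Producer surplus falls by $351.75 thousand.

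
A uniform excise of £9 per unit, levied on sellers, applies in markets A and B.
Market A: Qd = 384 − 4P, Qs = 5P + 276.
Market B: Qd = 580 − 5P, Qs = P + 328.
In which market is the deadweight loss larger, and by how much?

Market A, by £56.25.

Market A: pre-tax P* = £12, Q* = 336; post-tax Q = 316; deadweight loss = £90.
Market B: pre-tax P* = £42, Q* = 370; post-tax Q = 362.5; deadweight loss = £33.75.
Difference: £90 vs £33.75 → market A is larger by £56.25.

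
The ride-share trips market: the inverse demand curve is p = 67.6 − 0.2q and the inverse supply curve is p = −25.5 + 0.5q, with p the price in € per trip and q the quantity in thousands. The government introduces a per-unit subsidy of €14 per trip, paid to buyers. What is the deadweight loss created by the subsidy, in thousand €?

Deadweight loss = €140 thousand.

Rewrite in direct form: qd = 338 − 5p and qs = 2p + 51.
Before the subsidy: set 338 − 5p = 2p + 51 → p* = €41, q* = 133.
With a per-unit subsidy paid to buyers, each effectively pays p − 14, so demand becomes qd = 338 − 5(p − 14).
New equilibrium: buyers pay €37, producers receive €51, q = 153. (Wedge: pb − ps = −14.)
Quantity rises by |ΔQ| = |133 − 153| = 20.
DWL = ½ · t · |ΔQ| = ½ · 14 · 20 = €140.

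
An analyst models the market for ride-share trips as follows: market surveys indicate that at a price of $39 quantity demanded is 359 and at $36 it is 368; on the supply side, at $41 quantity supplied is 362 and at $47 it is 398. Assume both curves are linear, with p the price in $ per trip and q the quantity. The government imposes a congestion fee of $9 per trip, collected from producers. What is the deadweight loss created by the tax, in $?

Deadweight loss = $81.

Demand slope: (368 − 359)/(36 − 39) = -3, so qd = 476 − 3p.
Supply slope: (398 − 362)/(47 − 41) = 6, so qs = 6p + 116.
Before the tax: set 476 − 3p = 6p + 116 → p* = $40, q* = 356.
With the tax collected from producers, supply shifts: qs = 6(p − 9) + 116.
New equilibrium: buyers pay $46, producers receive $37, q = 338. (Wedge: pb − ps = 9.)
Quantity falls by |ΔQ| = |356 − 338| = 18.
DWL = ½ · t · |ΔQ| = ½ · 9 · 18 = $81.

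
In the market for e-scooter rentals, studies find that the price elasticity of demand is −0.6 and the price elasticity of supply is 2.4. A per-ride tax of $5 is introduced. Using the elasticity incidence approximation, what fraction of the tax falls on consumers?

Consumers' share ≈ 0.8.

Incidence ratio: consumers' share ≈ εs / (εs + |εd|) = 2.4 / (2.4 + 0.6) = 0.8.
Supply is the more elastic side, so consumers bear the larger share.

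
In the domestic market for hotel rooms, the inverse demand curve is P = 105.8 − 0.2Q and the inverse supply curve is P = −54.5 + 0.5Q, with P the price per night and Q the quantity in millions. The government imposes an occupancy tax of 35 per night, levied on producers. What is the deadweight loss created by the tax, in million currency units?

Deadweight loss = 875 million.

Inverting to Q(P) form: Qd = 529 − 5P; Qs = 2P + 109.
Without the tax, 529 − 5P = 2P + 109 gives 7P = 420, so P* = 60 and Q* = 229.
With the tax collected from producers, supply shifts: Qs = 2(P − 35) + 109.
New equilibrium: consumers pay 70, producers receive 35, Q = 179. (Wedge: Pb − Ps = 35.)
Quantity falls by |ΔQ| = |229 − 179| = 50.
DWL = ½ · t · |ΔQ| = ½ · 35 · 50 = 875.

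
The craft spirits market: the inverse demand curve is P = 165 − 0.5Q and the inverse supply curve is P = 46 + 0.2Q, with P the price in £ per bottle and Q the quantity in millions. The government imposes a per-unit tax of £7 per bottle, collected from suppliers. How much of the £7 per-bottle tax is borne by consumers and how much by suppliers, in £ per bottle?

Consumers bear £5 per bottle; suppliers bear £2 per bottle.

Inverting to Q(P) form: Qd = 330 − 2P; Qs = 5P − 230.
Before the tax: set 330 − 2P = 5P − 230 → P* = £80, Q* = 170.
With the tax collected from suppliers, supply shifts: Qs = 5(P − 7) − 230.
New equilibrium: consumers pay £85, suppliers receive £78, Q = 160. (Wedge: Pb − Ps = 7.)
Burden on consumers: £5; on suppliers: £2. (They sum to £7.)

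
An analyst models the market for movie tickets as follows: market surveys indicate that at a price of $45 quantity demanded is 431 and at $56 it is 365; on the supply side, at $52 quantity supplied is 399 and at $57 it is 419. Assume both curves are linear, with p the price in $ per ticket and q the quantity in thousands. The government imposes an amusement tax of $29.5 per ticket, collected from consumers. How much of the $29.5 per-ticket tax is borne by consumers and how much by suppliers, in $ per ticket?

Consumers bear $11.8 per ticket; suppliers bear $17.7 per ticket.

Demand slope: (365 − 431)/(56 − 45) = -6, so qd = 701 − 6p.
Supply slope: (419 − 399)/(57 − 52) = 4, so qs = 4p + 191.
Before the tax: set 701 − 6p = 4p + 191 → p* = $51, q* = 395.
With the tax collected from consumers, demand (in seller-price terms) shifts: qd = 701 − 6(p + 29.5).
New equilibrium: consumers pay $62.8, suppliers receive $33.3, q = 324.2. (Wedge: pb − ps = 29.5.)
Burden on consumers: $11.8; on suppliers: $17.7. (They sum to $29.5.)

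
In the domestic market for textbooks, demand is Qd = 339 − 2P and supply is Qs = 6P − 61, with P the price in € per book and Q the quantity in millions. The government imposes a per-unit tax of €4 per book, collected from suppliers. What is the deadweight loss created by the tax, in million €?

Deadweight loss = €12 million.

Before the tax: set 339 − 2P = 6P − 61 → P* = €50, Q* = 239.
With the tax collected from suppliers, supply shifts: Qs = 6(P − 4) − 61.
Solving gives Q = 233 with buyers paying €53 and suppliers receiving €49 (the €4 wedge).
Quantity falls by |ΔQ| = |239 − 233| = 6.
DWL = ½ · t · |ΔQ| = ½ · 4 · 6 = €12.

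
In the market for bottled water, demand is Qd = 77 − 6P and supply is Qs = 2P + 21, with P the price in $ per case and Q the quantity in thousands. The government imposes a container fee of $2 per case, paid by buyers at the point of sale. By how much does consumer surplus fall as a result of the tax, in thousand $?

Before the tax: set 77 − 6P = 2P + 21 → P* = $7, Q* = 35.
With the tax collected from buyers, demand (in seller-price terms) shifts: Qd = 77 − 6(P + 2).
Solving gives Q = 32 with buyers paying $7.5 and producers receiving $5.5 (the $2 wedge).
ΔCS is the trapezoid between Q = 32 and Q = 35 of height $0.5: ½ · (35 + 32) · 0.5 = $16.75.

Consumer surplus falls by $16.75 thousand.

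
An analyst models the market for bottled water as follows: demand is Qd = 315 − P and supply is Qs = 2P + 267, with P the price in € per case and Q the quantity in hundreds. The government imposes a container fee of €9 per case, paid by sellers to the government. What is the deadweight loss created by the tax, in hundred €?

Deadweight loss = €27 hundred.

Before the tax: set 315 − P = 2P + 267 → P* = €16, Q* = 299.
With the tax collected from sellers, supply shifts: Qs = 2(P − 9) + 267.
New equilibrium: buyers pay €22, sellers receive €13, Q = 293. (Wedge: Pb − Ps = 9.)
Quantity falls by |ΔQ| = |299 − 293| = 6.
DWL = ½ · t · |ΔQ| = ½ · 9 · 6 = €27.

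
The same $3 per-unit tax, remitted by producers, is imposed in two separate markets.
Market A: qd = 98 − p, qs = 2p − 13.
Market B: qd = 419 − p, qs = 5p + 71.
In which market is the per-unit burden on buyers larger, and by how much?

Market B, by $0.5.

Market A: pre-tax p* = $37, q* = 61; post-tax q = 59; per-unit burden on buyers = $2.
Market B: pre-tax p* = $58, q* = 361; post-tax q = 358.5; per-unit burden on buyers = $2.5.
Difference: $2 vs $2.5 → market B is larger by $0.5.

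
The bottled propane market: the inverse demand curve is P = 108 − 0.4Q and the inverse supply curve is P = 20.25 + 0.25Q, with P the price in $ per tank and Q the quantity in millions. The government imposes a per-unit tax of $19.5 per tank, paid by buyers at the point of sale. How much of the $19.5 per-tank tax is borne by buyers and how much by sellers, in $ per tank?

Buyers bear $12 per tank; sellers bear $7.5 per tank.

Inverting to Q(P) form: Qd = 270 − 2.5P; Qs = 4P − 81.
Without the tax, 270 − 2.5P = 4P − 81 gives 6.5P = 351, so P* = $54 and Q* = 135.
With the tax collected from buyers, demand (in seller-price terms) shifts: Qd = 270 − 2.5(P + 19.5).
Solving gives Q = 105 with buyers paying $66 and sellers receiving $46.5 (the $19.5 wedge).
Burden on buyers: $12; on sellers: $7.5. (They sum to $19.5.)
The less price-elastic side of the market bears the larger share of a per-unit tax.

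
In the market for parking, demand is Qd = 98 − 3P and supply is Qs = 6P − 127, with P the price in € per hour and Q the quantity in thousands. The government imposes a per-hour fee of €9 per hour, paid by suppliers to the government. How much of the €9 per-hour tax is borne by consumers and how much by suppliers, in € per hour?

Without the tax, 98 − 3P = 6P − 127 gives 9P = 225, so P* = €25 and Q* = 23.
With the tax collected from suppliers, supply shifts: Qs = 6(P − 9) − 127.
Solving gives Q = 5 with consumers paying €31 and suppliers receiving €22 (the €9 wedge).
Burden on consumers: €6; on suppliers: €3. (They sum to €9.)

Consumers bear €6 per hour; suppliers bear €3 per hour.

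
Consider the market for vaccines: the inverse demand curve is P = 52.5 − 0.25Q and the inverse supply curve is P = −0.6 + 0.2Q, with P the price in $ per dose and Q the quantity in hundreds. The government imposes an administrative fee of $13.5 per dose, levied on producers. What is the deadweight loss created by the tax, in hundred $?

Deadweight loss = $202.5 hundred.

Inverting to Q(P) form: Qd = 210 − 4P; Qs = 5P + 3.
Without the tax, 210 − 4P = 5P + 3 gives 9P = 207, so P* = $23 and Q* = 118.
With the tax collected from producers, supply shifts: Qs = 5(P − 13.5) + 3.
New equilibrium: buyers pay $30.5, producers receive $17, Q = 88. (Wedge: Pb − Ps = 13.5.)
Quantity falls by |ΔQ| = |118 − 88| = 30.
DWL = ½ · t · |ΔQ| = ½ · 13.5 · 30 = $202.5.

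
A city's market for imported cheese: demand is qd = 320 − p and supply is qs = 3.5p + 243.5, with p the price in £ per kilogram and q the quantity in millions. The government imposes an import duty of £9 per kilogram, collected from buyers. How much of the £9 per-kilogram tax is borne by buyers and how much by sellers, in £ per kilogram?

Buyers bear £7 per kilogram; sellers bear £2 per kilogram.

Without the tax, 320 − p = 3.5p + 243.5 gives 4.5p = 76.5, so p* = £17 and q* = 303.
With the tax collected from buyers, demand (in seller-price terms) shifts: qd = 320 − (p + 9).
Solving gives q = 296 with buyers paying £24 and sellers receiving £15 (the £9 wedge).
Burden on buyers: £7; on sellers: £2. (They sum to £9.)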